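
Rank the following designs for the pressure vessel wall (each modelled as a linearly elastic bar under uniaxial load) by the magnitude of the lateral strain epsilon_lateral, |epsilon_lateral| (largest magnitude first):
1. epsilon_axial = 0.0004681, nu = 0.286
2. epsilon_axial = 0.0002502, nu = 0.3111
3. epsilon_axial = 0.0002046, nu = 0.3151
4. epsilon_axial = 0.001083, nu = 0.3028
Model: a linearly elastic bar under uniaxial load, so epsilon_lateral = -nu·epsilon_axial (SI units).
  Case 1: epsilon_lateral = -(0.286 × 0.0004681) = -0.0001339
  Case 2: epsilon_lateral = -(0.3111 × 0.0002502) = -7.784 × 10⁻⁵
  Case 3: epsilon_lateral = -(0.3151 × 0.0002046) = -6.447 × 10⁻⁵
  Case 4: epsilon_lateral = -(0.3028 × 0.001083) = -0.0003279
Ordering by |epsilon_lateral|: 0.0003279 (case 4) > 0.0001339 (case 1) > 7.784 × 10⁻⁵ (case 2) > 6.447 × 10⁻⁵ (case 3)
Final answer: 4, 1, 2, 3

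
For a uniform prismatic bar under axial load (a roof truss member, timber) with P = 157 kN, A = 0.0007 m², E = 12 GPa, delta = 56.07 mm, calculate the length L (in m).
Model: a uniform prismatic bar under axial load, so delta = (P·L) / (A·E).
Solve for L: L = (delta·A·E) / P.
Convert to SI units:
  P = 157 kN = 157000 N
  E = 12 GPa = 1.2 × 10¹⁰ Pa
  delta = 56.07 mm = 0.05607 m
Substitute:
  L = (0.05607 × 0.0007 × (1.2 × 10¹⁰)) / 157000
  L = 3 m
Final answer: L = 3 m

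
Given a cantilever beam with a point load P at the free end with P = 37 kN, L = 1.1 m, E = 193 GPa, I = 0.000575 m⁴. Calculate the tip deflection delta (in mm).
Model: a cantilever beam with a point load P at the free end, so delta = (P·L^3) / (3·E·I).
Convert to SI units:
  P = 37 kN = 37000 N
  E = 193 GPa = 1.93 × 10¹¹ Pa
Substitute:
  delta = (37000 × 1.1^3) / (3 × (1.93 × 10¹¹) × 0.000575)
  delta = 0.0001479 m
Convert: delta = 0.0001479 m = 0.1479 mm
Final answer: delta = 0.1479 mm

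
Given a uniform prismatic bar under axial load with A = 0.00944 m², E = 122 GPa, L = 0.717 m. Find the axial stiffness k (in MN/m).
Model: a uniform prismatic bar under axial load, so k = (A·E) / L.
Convert to SI units:
  E = 122 GPa = 1.22 × 10¹¹ Pa
Substitute:
  k = (0.00944 × (1.22 × 10¹¹)) / 0.717
  k = 1.606 × 10⁹ N/m
Convert: k = 1.606 × 10⁹ N/m = 1606 MN/m
Final answer: k = 1606 MN/m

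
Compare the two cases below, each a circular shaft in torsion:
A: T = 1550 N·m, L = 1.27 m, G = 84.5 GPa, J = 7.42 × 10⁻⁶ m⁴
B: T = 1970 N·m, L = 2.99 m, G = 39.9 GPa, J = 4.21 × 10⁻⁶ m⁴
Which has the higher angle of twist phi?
Model: a circular shaft in torsion, so phi = (T·L) / (G·J) (SI units).
  A: phi = (1550 × 1.27) / ((8.45 × 10¹⁰) × (7.42 × 10⁻⁶)) = 0.00314 rad = 0.1799°
  B: phi = (1970 × 2.99) / ((3.99 × 10¹⁰) × (4.21 × 10⁻⁶)) = 0.03507 rad = 2.009°
2.009° > 0.1799°, so B is larger.
Final answer: B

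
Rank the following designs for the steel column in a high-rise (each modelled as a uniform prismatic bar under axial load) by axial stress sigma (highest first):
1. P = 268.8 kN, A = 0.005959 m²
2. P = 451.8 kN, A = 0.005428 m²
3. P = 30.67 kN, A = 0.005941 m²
Model: a uniform prismatic bar under axial load, so sigma = P / A (SI units).
  Case 1: sigma = 268800 / 0.005959 = 4.511 × 10⁷ Pa = 45.11 MPa
  Case 2: sigma = 451800 / 0.005428 = 8.324 × 10⁷ Pa = 83.24 MPa
  Case 3: sigma = 30670 / 0.005941 = 5.162 × 10⁶ Pa = 5.162 MPa
Ordering: 83.24 MPa (case 2) > 45.11 MPa (case 1) > 5.162 MPa (case 3)
Final answer: 2, 1, 3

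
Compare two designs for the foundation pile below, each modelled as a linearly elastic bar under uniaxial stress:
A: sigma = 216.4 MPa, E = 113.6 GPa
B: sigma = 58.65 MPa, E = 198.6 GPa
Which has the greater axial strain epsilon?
Model: a linearly elastic bar under uniaxial stress, so epsilon = sigma / E (SI units).
  A: epsilon = (2.164 × 10⁸) / (1.136 × 10¹¹) = 0.001905
  B: epsilon = (5.865 × 10⁷) / (1.986 × 10¹¹) = 0.0002953
0.001905 > 0.0002953, so A is larger.
Final answer: A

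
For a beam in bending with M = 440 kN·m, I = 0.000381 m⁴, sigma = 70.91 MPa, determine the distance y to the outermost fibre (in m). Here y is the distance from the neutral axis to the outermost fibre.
Model: a beam in bending, so sigma = (M·y) / I.
Solve for y: y = (sigma·I) / M.
Convert to SI units:
  M = 440 kN·m = 440000 N·m
  sigma = 70.91 MPa = 7.091 × 10⁷ Pa
Substitute:
  y = ((7.091 × 10⁷) × 0.000381) / 440000
  y = 0.0614 m
Final answer: y = 0.0614 m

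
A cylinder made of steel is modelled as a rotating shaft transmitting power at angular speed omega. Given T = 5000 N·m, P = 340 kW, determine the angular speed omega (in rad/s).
Model: a rotating shaft transmitting power at angular speed omega, so P = T·omega.
Solve for omega: omega = P / T.
Convert to SI units:
  P = 340 kW = 340000 W
Substitute:
  omega = 340000 / 5000
  omega = 68 rad/s
Final answer: omega = 68 rad/s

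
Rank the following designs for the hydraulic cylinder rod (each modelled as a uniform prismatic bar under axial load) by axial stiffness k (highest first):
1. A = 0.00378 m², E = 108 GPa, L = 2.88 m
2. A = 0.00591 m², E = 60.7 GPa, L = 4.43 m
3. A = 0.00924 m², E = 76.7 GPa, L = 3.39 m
Model: a uniform prismatic bar under axial load, so k = (A·E) / L (SI units).
  Case 1: k = (0.00378 × (1.08 × 10¹¹)) / 2.88 = 1.418 × 10⁸ N/m = 141.8 MN/m
  Case 2: k = (0.00591 × (6.07 × 10¹⁰)) / 4.43 = 8.098 × 10⁷ N/m = 80.98 MN/m
  Case 3: k = (0.00924 × (7.67 × 10¹⁰)) / 3.39 = 2.091 × 10⁸ N/m = 209.1 MN/m
Ordering: 209.1 MN/m (case 3) > 141.8 MN/m (case 1) > 80.98 MN/m (case 2)
Final answer: 3, 1, 2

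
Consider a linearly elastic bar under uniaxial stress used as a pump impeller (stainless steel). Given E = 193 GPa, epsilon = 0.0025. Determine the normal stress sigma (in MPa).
Model: a linearly elastic bar under uniaxial stress, so sigma = E·epsilon.
Convert to SI units:
  E = 193 GPa = 1.93 × 10¹¹ Pa
Substitute:
  sigma = (1.93 × 10¹¹) × 0.0025
  sigma = 4.825 × 10⁸ Pa
Convert: sigma = 4.825 × 10⁸ Pa = 482.5 MPa
Final answer: sigma = 482.5 MPa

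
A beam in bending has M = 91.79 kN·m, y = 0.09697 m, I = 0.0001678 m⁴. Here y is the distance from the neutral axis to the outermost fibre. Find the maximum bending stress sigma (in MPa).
Model: a beam in bending, so sigma = (M·y) / I.
Convert to SI units:
  M = 91.79 kN·m = 91790 N·m
Substitute:
  sigma = (91790 × 0.09697) / 0.0001678
  sigma = 5.304 × 10⁷ Pa
Convert: sigma = 5.304 × 10⁷ Pa = 53.04 MPa
Final answer: sigma = 53.04 MPa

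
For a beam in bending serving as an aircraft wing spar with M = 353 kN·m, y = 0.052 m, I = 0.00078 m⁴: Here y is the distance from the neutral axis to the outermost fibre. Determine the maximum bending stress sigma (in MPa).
Model: a beam in bending, so sigma = (M·y) / I.
Convert to SI units:
  M = 353 kN·m = 353000 N·m
Substitute:
  sigma = (353000 × 0.052) / 0.00078
  sigma = 2.353 × 10⁷ Pa
Convert: sigma = 2.353 × 10⁷ Pa = 23.53 MPa
Final answer: sigma = 23.53 MPa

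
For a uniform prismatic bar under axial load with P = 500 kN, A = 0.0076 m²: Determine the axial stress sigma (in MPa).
Model: a uniform prismatic bar under axial load, so sigma = P / A.
Convert to SI units:
  P = 500 kN = 500000 N
Substitute:
  sigma = 500000 / 0.0076
  sigma = 6.579 × 10⁷ Pa
Convert: sigma = 6.579 × 10⁷ Pa = 65.79 MPa
Final answer: sigma = 65.79 MPa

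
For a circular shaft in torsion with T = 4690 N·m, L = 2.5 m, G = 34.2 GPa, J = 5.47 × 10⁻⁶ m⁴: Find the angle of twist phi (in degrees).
Model: a circular shaft in torsion, so phi = (T·L) / (G·J).
Convert to SI units:
  G = 34.2 GPa = 3.42 × 10¹⁰ Pa
Substitute:
  phi = (4690 × 2.5) / ((3.42 × 10¹⁰) × (5.47 × 10⁻⁶))
  phi = 0.06268 rad
Convert to degrees: phi = 0.06268 × 180/π = 3.591°
Final answer: phi = 3.591°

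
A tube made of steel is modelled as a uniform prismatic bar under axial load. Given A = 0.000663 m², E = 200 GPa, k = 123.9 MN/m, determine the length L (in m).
Model: a uniform prismatic bar under axial load, so k = (A·E) / L.
Solve for L: L = (A·E) / k.
Convert to SI units:
  E = 200 GPa = 2 × 10¹¹ Pa
  k = 123.9 MN/m = 1.239 × 10⁸ N/m
Substitute:
  L = (0.000663 × (2 × 10¹¹)) / (1.239 × 10⁸)
  L = 1.07 m
Final answer: L = 1.07 m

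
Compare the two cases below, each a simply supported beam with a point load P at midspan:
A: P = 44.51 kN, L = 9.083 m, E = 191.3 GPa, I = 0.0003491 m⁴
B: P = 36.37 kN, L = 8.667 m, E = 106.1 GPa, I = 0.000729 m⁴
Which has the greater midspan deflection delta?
Model: a simply supported beam with a point load P at midspan, so delta = (P·L^3) / (48·E·I) (SI units).
  A: delta = (44510 × 9.083^3) / (48 × (1.913 × 10¹¹) × 0.0003491) = 0.0104 m = 10.4 mm
  B: delta = (36370 × 8.667^3) / (48 × (1.061 × 10¹¹) × 0.000729) = 0.006378 m = 6.378 mm
10.4 mm > 6.378 mm, so A is larger.
Final answer: A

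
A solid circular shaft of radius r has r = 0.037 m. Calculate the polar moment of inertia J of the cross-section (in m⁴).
Model: a solid circular shaft of radius r, so J = (π·r^4) / 2.
Substitute:
  J = (π × 0.037^4) / 2
  J = 2.944 × 10⁻⁶ m⁴
Final answer: J = 2.944 × 10⁻⁶ m⁴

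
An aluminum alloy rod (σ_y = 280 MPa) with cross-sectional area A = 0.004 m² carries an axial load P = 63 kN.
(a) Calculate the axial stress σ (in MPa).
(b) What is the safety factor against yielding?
(a) Axial stress σ = P/A. Convert P = 63 kN = 63000 N.
  σ = 63000 / 0.004 = 1.575 × 10⁷ Pa = 15.75 MPa
(b) Safety factor SF = σ_y/σ = 280 / 15.75 = 17.78
Final answer: (a) σ = 15.75 MPa, (b) SF = 17.78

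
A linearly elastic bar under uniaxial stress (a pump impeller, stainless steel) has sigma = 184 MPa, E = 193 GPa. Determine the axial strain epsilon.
Model: a linearly elastic bar under uniaxial stress, so epsilon = sigma / E.
Convert to SI units:
  sigma = 184 MPa = 1.84 × 10⁸ Pa
  E = 193 GPa = 1.93 × 10¹¹ Pa
Substitute:
  epsilon = (1.84 × 10⁸) / (1.93 × 10¹¹)
  epsilon = 0.0009534
Final answer: epsilon = 0.0009534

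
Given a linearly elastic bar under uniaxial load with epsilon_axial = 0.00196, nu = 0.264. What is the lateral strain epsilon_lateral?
Model: a linearly elastic bar under uniaxial load, so epsilon_lateral = -nu·epsilon_axial.
Substitute:
  epsilon_lateral = -(0.264 × 0.00196)
  epsilon_lateral = -0.0005174
Final answer: epsilon_lateral = -0.0005174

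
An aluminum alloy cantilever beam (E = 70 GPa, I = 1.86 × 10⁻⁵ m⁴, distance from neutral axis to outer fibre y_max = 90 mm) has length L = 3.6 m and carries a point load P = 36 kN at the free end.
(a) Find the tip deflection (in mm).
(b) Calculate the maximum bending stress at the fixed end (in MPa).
(a) Tip deflection of a cantilever with an end point load: δ = P·L^3 / (3·E·I). Convert P = 36 kN = 36000 N, E = 70 GPa = 7 × 10¹⁰ Pa.
  δ = (36000 × 3.6^3) / (3 × (7 × 10¹⁰) × (1.86 × 10⁻⁵)) = 0.43 m = 430 mm
(b) Maximum bending moment at the fixed end: M = P·L = 36000 × 3.6 = 129600 N·m. Convert y_max = 90 mm = 0.09 m.
  σ = M·y_max / I = (129600 × 0.09) / (1.86 × 10⁻⁵) = 6.271 × 10⁸ Pa = 627.1 MPa
Final answer: (a) δ = 430 mm, (b) σ = 627.1 MPa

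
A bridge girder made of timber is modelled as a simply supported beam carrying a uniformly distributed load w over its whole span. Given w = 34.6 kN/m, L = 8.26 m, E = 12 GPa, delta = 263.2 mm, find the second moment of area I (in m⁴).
Model: a simply supported beam carrying a uniformly distributed load w over its whole span, so delta = (5·w·L^4) / (384·E·I).
Solve for I: I = (5·w·L^4) / (384·delta·E).
Convert to SI units:
  w = 34.6 kN/m = 34600 N/m
  E = 12 GPa = 1.2 × 10¹⁰ Pa
  delta = 263.2 mm = 0.2632 m
Substitute:
  I = (5 × 34600 × 8.26^4) / (384 × 0.2632 × (1.2 × 10¹⁰))
  I = 0.000664 m⁴
Final answer: I = 0.000664 m⁴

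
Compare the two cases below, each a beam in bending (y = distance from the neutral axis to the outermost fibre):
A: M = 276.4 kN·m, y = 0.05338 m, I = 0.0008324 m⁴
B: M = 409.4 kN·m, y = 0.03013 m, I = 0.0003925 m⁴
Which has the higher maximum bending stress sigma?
Model: a beam in bending (y = distance from the neutral axis to the outermost fibre), so sigma = (M·y) / I (SI units).
  A: sigma = (276400 × 0.05338) / 0.0008324 = 1.772 × 10⁷ Pa = 17.72 MPa
  B: sigma = (409400 × 0.03013) / 0.0003925 = 3.143 × 10⁷ Pa = 31.43 MPa
31.43 MPa > 17.72 MPa, so B is larger.
Final answer: B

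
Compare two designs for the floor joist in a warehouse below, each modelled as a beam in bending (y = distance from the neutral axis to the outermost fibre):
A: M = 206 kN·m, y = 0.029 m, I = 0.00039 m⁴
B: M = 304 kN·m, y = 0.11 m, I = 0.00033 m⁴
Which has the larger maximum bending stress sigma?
Model: a beam in bending (y = distance from the neutral axis to the outermost fibre), so sigma = (M·y) / I (SI units).
  A: sigma = (206000 × 0.029) / 0.00039 = 1.532 × 10⁷ Pa = 15.32 MPa
  B: sigma = (304000 × 0.11) / 0.00033 = 1.013 × 10⁸ Pa = 101.3 MPa
101.3 MPa > 15.32 MPa, so B is larger.
Final answer: B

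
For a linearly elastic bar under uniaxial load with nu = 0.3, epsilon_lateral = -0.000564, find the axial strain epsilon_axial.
Model: a linearly elastic bar under uniaxial load, so epsilon_lateral = -nu·epsilon_axial.
Solve for epsilon_axial: epsilon_axial = -epsilon_lateral / nu.
Substitute:
  epsilon_axial = -(-0.000564) / 0.3
  epsilon_axial = 0.00188
Final answer: epsilon_axial = 0.00188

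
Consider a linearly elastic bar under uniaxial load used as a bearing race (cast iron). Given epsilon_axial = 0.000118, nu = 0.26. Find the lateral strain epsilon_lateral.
Model: a linearly elastic bar under uniaxial load, so epsilon_lateral = -nu·epsilon_axial.
Substitute:
  epsilon_lateral = -(0.26 × 0.000118)
  epsilon_lateral = -3.068 × 10⁻⁵
Final answer: epsilon_lateral = -3.068 × 10⁻⁵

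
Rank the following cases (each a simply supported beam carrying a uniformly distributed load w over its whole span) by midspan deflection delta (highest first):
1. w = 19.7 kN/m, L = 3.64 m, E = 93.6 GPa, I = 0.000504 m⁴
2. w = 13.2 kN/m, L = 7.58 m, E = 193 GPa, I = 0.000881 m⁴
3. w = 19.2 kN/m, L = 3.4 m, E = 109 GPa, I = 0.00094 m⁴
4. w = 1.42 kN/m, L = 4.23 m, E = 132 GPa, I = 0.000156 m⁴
Model: a simply supported beam carrying a uniformly distributed load w over its whole span, so delta = (5·w·L^4) / (384·E·I) (SI units).
  Case 1: delta = (5 × 19700 × 3.64^4) / (384 × (9.36 × 10¹⁰) × 0.000504) = 0.0009546 m = 0.9546 mm
  Case 2: delta = (5 × 13200 × 7.58^4) / (384 × (1.93 × 10¹¹) × 0.000881) = 0.003337 m = 3.337 mm
  Case 3: delta = (5 × 19200 × 3.4^4) / (384 × (1.09 × 10¹¹) × 0.00094) = 0.0003261 m = 0.3261 mm
  Case 4: delta = (5 × 1420 × 4.23^4) / (384 × (1.32 × 10¹¹) × 0.000156) = 0.0002875 m = 0.2875 mm
Ordering: 3.337 mm (case 2) > 0.9546 mm (case 1) > 0.3261 mm (case 3) > 0.2875 mm (case 4)
Final answer: 2, 1, 3, 4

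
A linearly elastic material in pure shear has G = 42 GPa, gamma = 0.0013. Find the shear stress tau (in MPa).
Model: a linearly elastic material in pure shear, so tau = G·gamma.
Convert to SI units:
  G = 42 GPa = 4.2 × 10¹⁰ Pa
Substitute:
  tau = (4.2 × 10¹⁰) × 0.0013
  tau = 5.46 × 10⁷ Pa
Convert: tau = 5.46 × 10⁷ Pa = 54.6 MPa
Final answer: tau = 54.6 MPa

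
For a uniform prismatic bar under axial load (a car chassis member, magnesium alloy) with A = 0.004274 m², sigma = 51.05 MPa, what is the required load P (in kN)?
Model: a uniform prismatic bar under axial load, so sigma = P / A.
Solve for P: P = sigma·A.
Convert to SI units:
  sigma = 51.05 MPa = 5.105 × 10⁷ Pa
Substitute:
  P = (5.105 × 10⁷) × 0.004274
  P = 218200 N
Convert: P = 218200 N = 218.2 kN
Final answer: P = 218.2 kN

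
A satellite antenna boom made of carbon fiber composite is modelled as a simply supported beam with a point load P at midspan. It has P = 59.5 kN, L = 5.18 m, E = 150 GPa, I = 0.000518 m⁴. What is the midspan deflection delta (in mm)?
Model: a simply supported beam with a point load P at midspan, so delta = (P·L^3) / (48·E·I).
Convert to SI units:
  P = 59.5 kN = 59500 N
  E = 150 GPa = 1.5 × 10¹¹ Pa
Substitute:
  delta = (59500 × 5.18^3) / (48 × (1.5 × 10¹¹) × 0.000518)
  delta = 0.002217 m
Convert: delta = 0.002217 m = 2.217 mm
Final answer: delta = 2.217 mm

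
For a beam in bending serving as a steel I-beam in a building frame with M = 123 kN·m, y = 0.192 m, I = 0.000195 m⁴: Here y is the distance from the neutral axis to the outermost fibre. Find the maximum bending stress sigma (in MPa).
Model: a beam in bending, so sigma = (M·y) / I.
Convert to SI units:
  M = 123 kN·m = 123000 N·m
Substitute:
  sigma = (123000 × 0.192) / 0.000195
  sigma = 1.211 × 10⁸ Pa
Convert: sigma = 1.211 × 10⁸ Pa = 121.1 MPa
Final answer: sigma = 121.1 MPa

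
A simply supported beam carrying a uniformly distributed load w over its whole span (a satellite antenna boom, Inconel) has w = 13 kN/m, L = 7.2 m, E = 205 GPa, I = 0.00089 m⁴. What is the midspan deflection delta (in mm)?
Model: a simply supported beam carrying a uniformly distributed load w over its whole span, so delta = (5·w·L^4) / (384·E·I).
Convert to SI units:
  w = 13 kN/m = 13000 N/m
  E = 205 GPa = 2.05 × 10¹¹ Pa
Substitute:
  delta = (5 × 13000 × 7.2^4) / (384 × (2.05 × 10¹¹) × 0.00089)
  delta = 0.002493 m
Convert: delta = 0.002493 m = 2.493 mm
Final answer: delta = 2.493 mm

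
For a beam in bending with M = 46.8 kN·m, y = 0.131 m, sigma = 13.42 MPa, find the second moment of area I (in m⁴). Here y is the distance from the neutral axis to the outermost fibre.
Model: a beam in bending, so sigma = (M·y) / I.
Solve for I: I = (M·y) / sigma.
Convert to SI units:
  M = 46.8 kN·m = 46800 N·m
  sigma = 13.42 MPa = 1.342 × 10⁷ Pa
Substitute:
  I = (46800 × 0.131) / (1.342 × 10⁷)
  I = 0.0004568 m⁴
Final answer: I = 0.0004568 m⁴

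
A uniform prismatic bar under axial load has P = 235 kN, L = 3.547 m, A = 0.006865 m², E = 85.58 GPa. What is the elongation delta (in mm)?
Model: a uniform prismatic bar under axial load, so delta = (P·L) / (A·E).
Convert to SI units:
  P = 235 kN = 235000 N
  E = 85.58 GPa = 8.558 × 10¹⁰ Pa
Substitute:
  delta = (235000 × 3.547) / (0.006865 × (8.558 × 10¹⁰))
  delta = 0.001419 m
Convert: delta = 0.001419 m = 1.419 mm
Final answer: delta = 1.419 mm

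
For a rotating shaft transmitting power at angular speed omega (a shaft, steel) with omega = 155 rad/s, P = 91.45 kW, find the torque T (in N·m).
Model: a rotating shaft transmitting power at angular speed omega, so P = T·omega.
Solve for T: T = P / omega.
Convert to SI units:
  P = 91.45 kW = 91450 W
Substitute:
  T = 91450 / 155
  T = 590 N·m
Final answer: T = 590 N·m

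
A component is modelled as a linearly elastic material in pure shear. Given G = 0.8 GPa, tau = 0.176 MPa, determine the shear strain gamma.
Model: a linearly elastic material in pure shear, so tau = G·gamma.
Solve for gamma: gamma = tau / G.
Convert to SI units:
  G = 0.8 GPa = 8 × 10⁸ Pa
  tau = 0.176 MPa = 176000 Pa
Substitute:
  gamma = 176000 / (8 × 10⁸)
  gamma = 0.00022
Final answer: gamma = 0.00022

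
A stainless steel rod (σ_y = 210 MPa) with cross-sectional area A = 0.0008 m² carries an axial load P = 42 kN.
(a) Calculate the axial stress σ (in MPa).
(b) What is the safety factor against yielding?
(a) Axial stress σ = P/A. Convert P = 42 kN = 42000 N.
  σ = 42000 / 0.0008 = 5.25 × 10⁷ Pa = 52.5 MPa
(b) Safety factor SF = σ_y/σ = 210 / 52.5 = 4
Final answer: (a) σ = 52.5 MPa, (b) SF = 4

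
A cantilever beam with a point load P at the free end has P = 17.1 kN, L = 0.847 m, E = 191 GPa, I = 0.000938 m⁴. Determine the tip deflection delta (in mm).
Model: a cantilever beam with a point load P at the free end, so delta = (P·L^3) / (3·E·I).
Convert to SI units:
  P = 17.1 kN = 17100 N
  E = 191 GPa = 1.91 × 10¹¹ Pa
Substitute:
  delta = (17100 × 0.847^3) / (3 × (1.91 × 10¹¹) × 0.000938)
  delta = 1.933 × 10⁻⁵ m
Convert: delta = 1.933 × 10⁻⁵ m = 0.01933 mm
Final answer: delta = 0.01933 mm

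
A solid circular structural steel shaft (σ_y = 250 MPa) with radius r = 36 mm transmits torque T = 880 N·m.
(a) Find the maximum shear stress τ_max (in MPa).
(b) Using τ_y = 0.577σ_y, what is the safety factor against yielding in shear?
(a) For a solid circular shaft, τ_max = T·r/J with J = π·r^4/2, i.e. τ_max = 2·T / (π·r^3). Convert r = 36 mm = 0.036 m.
  τ_max = (2 × 880) / (π × 0.036^3) = 1.201 × 10⁷ Pa = 12.01 MPa
(b) τ_y = 0.577 × 250 = 144.25 MPa
  SF = τ_y/τ_max = 144.25 / 12.01 = 12.01
Final answer: (a) τ_max = 12.01 MPa, (b) SF = 12.01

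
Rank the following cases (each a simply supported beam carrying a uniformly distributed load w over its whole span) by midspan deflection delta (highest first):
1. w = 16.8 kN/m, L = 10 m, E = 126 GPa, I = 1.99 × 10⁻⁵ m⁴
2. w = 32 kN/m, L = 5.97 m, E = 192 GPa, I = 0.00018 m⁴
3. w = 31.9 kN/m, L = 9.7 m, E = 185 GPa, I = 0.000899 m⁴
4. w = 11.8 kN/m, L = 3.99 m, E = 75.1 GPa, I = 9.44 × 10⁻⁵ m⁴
Model: a simply supported beam carrying a uniformly distributed load w over its whole span, so delta = (5·w·L^4) / (384·E·I) (SI units).
  Case 1: delta = (5 × 16800 × 10^4) / (384 × (1.26 × 10¹¹) × (1.99 × 10⁻⁵)) = 0.8724 m = 872.4 mm
  Case 2: delta = (5 × 32000 × 5.97^4) / (384 × (1.92 × 10¹¹) × 0.00018) = 0.01531 m = 15.31 mm
  Case 3: delta = (5 × 31900 × 9.7^4) / (384 × (1.85 × 10¹¹) × 0.000899) = 0.02211 m = 22.11 mm
  Case 4: delta = (5 × 11800 × 3.99^4) / (384 × (7.51 × 10¹⁰) × (9.44 × 10⁻⁵)) = 0.005493 m = 5.493 mm
Ordering: 872.4 mm (case 1) > 22.11 mm (case 3) > 15.31 mm (case 2) > 5.493 mm (case 4)
Final answer: 1, 3, 2, 4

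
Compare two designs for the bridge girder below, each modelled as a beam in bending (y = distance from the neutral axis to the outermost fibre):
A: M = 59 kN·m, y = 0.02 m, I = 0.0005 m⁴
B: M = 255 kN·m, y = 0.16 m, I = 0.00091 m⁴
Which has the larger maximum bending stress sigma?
Model: a beam in bending (y = distance from the neutral axis to the outermost fibre), so sigma = (M·y) / I (SI units).
  A: sigma = (59000 × 0.02) / 0.0005 = 2.36 × 10⁶ Pa = 2.36 MPa
  B: sigma = (255000 × 0.16) / 0.00091 = 4.484 × 10⁷ Pa = 44.84 MPa
44.84 MPa > 2.36 MPa, so B is larger.
Final answer: B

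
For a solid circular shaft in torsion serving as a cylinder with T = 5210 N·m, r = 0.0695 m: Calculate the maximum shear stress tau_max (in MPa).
Model: a solid circular shaft in torsion, so tau_max = (2·T) / (π·r^3).
Substitute:
  tau_max = (2 × 5210) / (π × 0.0695^3)
  tau_max = 9.88 × 10⁶ Pa
Convert: tau_max = 9.88 × 10⁶ Pa = 9.88 MPa
Final answer: tau_max = 9.88 MPa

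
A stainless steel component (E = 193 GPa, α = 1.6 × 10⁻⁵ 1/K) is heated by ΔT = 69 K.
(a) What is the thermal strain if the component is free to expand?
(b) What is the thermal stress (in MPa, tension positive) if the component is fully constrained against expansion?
(a) Free thermal strain ε_th = α·ΔT = (1.6 × 10⁻⁵) × 69 = 0.001104
(b) Fully constrained, the expansion is suppressed, so σ = -E·α·ΔT. Convert E = 193 GPa = 1.93 × 10¹¹ Pa.
  σ = -(1.93 × 10¹¹) × (1.6 × 10⁻⁵) × 69 = -2.131 × 10⁸ Pa = -213.1 MPa (compressive)
Final answer: (a) ε_th = 0.001104, (b) σ = -213.1 MPa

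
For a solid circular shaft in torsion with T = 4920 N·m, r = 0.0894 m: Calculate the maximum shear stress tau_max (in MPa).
Model: a solid circular shaft in torsion, so tau_max = (2·T) / (π·r^3).
Substitute:
  tau_max = (2 × 4920) / (π × 0.0894^3)
  tau_max = 4.384 × 10⁶ Pa
Convert: tau_max = 4.384 × 10⁶ Pa = 4.384 MPa
Final answer: tau_max = 4.384 MPa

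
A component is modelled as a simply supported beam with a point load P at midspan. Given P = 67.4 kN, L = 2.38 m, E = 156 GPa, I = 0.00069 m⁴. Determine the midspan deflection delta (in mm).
Model: a simply supported beam with a point load P at midspan, so delta = (P·L^3) / (48·E·I).
Convert to SI units:
  P = 67.4 kN = 67400 N
  E = 156 GPa = 1.56 × 10¹¹ Pa
Substitute:
  delta = (67400 × 2.38^3) / (48 × (1.56 × 10¹¹) × 0.00069)
  delta = 0.0001759 m
Convert: delta = 0.0001759 m = 0.1759 mm
Final answer: delta = 0.1759 mm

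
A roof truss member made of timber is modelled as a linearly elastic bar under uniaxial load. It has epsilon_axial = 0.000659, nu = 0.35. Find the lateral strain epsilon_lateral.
Model: a linearly elastic bar under uniaxial load, so epsilon_lateral = -nu·epsilon_axial.
Substitute:
  epsilon_lateral = -(0.35 × 0.000659)
  epsilon_lateral = -0.0002306
Final answer: epsilon_lateral = -0.0002306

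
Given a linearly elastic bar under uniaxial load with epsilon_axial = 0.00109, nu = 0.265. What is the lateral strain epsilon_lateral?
Model: a linearly elastic bar under uniaxial load, so epsilon_lateral = -nu·epsilon_axial.
Substitute:
  epsilon_lateral = -(0.265 × 0.00109)
  epsilon_lateral = -0.0002889
Final answer: epsilon_lateral = -0.0002889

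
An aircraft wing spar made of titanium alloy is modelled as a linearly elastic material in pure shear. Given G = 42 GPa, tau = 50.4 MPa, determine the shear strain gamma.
Model: a linearly elastic material in pure shear, so tau = G·gamma.
Solve for gamma: gamma = tau / G.
Convert to SI units:
  G = 42 GPa = 4.2 × 10¹⁰ Pa
  tau = 50.4 MPa = 5.04 × 10⁷ Pa
Substitute:
  gamma = (5.04 × 10⁷) / (4.2 × 10¹⁰)
  gamma = 0.0012
Final answer: gamma = 0.0012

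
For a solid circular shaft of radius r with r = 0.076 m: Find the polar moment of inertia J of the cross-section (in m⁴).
Model: a solid circular shaft of radius r, so J = (π·r^4) / 2.
Substitute:
  J = (π × 0.076^4) / 2
  J = 5.241 × 10⁻⁵ m⁴
Final answer: J = 5.241 × 10⁻⁵ m⁴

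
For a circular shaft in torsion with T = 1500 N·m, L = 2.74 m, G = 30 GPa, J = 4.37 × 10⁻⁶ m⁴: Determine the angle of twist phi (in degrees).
Model: a circular shaft in torsion, so phi = (T·L) / (G·J).
Convert to SI units:
  G = 30 GPa = 3 × 10¹⁰ Pa
Substitute:
  phi = (1500 × 2.74) / ((3 × 10¹⁰) × (4.37 × 10⁻⁶))
  phi = 0.03135 rad
Convert to degrees: phi = 0.03135 × 180/π = 1.796°
Final answer: phi = 1.796°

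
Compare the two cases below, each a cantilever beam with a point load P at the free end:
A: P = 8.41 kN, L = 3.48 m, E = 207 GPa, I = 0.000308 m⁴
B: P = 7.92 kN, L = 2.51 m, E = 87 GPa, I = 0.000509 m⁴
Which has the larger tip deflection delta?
Model: a cantilever beam with a point load P at the free end, so delta = (P·L^3) / (3·E·I) (SI units).
  A: delta = (8410 × 3.48^3) / (3 × (2.07 × 10¹¹) × 0.000308) = 0.001853 m = 1.853 mm
  B: delta = (7920 × 2.51^3) / (3 × (8.7 × 10¹⁰) × 0.000509) = 0.0009427 m = 0.9427 mm
1.853 mm > 0.9427 mm, so A is larger.
Final answer: A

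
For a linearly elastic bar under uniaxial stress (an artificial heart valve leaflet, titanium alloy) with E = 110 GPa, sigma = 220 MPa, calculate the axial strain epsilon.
Model: a linearly elastic bar under uniaxial stress, so sigma = E·epsilon.
Solve for epsilon: epsilon = sigma / E.
Convert to SI units:
  E = 110 GPa = 1.1 × 10¹¹ Pa
  sigma = 220 MPa = 2.2 × 10⁸ Pa
Substitute:
  epsilon = (2.2 × 10⁸) / (1.1 × 10¹¹)
  epsilon = 0.002
Final answer: epsilon = 0.002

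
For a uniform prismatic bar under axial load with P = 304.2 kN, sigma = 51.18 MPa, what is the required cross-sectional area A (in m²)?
Model: a uniform prismatic bar under axial load, so sigma = P / A.
Solve for A: A = P / sigma.
Convert to SI units:
  P = 304.2 kN = 304200 N
  sigma = 51.18 MPa = 5.118 × 10⁷ Pa
Substitute:
  A = 304200 / (5.118 × 10⁷)
  A = 0.005944 m²
Final answer: A = 0.005944 m²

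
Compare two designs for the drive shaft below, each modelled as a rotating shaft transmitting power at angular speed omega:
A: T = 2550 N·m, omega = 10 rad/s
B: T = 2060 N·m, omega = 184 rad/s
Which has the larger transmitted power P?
Model: a rotating shaft transmitting power at angular speed omega, so P = T·omega (SI units).
  A: P = 2550 × 10 = 25500 W = 25.5 kW
  B: P = 2060 × 184 = 379000 W = 379 kW
379 kW > 25.5 kW, so B is larger.
Final answer: B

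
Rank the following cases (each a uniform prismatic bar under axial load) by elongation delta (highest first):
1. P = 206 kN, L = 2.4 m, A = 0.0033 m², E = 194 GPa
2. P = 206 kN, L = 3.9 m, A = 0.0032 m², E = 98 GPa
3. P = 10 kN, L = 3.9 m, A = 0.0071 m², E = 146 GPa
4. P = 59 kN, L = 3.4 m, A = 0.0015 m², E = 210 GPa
Model: a uniform prismatic bar under axial load, so delta = (P·L) / (A·E) (SI units).
  Case 1: delta = (206000 × 2.4) / (0.0033 × (1.94 × 10¹¹)) = 0.0007723 m = 0.7723 mm
  Case 2: delta = (206000 × 3.9) / (0.0032 × (9.8 × 10¹⁰)) = 0.002562 m = 2.562 mm
  Case 3: delta = (10000 × 3.9) / (0.0071 × (1.46 × 10¹¹)) = 3.762 × 10⁻⁵ m = 0.03762 mm
  Case 4: delta = (59000 × 3.4) / (0.0015 × (2.1 × 10¹¹)) = 0.0006368 m = 0.6368 mm
Ordering: 2.562 mm (case 2) > 0.7723 mm (case 1) > 0.6368 mm (case 4) > 0.03762 mm (case 3)
Final answer: 2, 1, 4, 3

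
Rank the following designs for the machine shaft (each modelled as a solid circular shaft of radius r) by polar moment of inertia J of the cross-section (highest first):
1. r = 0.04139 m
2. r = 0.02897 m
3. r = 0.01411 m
Model: a solid circular shaft of radius r, so J = (π·r^4) / 2 (SI units).
  Case 1: J = (π × 0.04139^4) / 2 = 4.61 × 10⁻⁶ m⁴
  Case 2: J = (π × 0.02897^4) / 2 = 1.106 × 10⁻⁶ m⁴
  Case 3: J = (π × 0.01411^4) / 2 = 6.226 × 10⁻⁸ m⁴
Ordering: 4.61 × 10⁻⁶ m⁴ (case 1) > 1.106 × 10⁻⁶ m⁴ (case 2) > 6.226 × 10⁻⁸ m⁴ (case 3)
Final answer: 1, 2, 3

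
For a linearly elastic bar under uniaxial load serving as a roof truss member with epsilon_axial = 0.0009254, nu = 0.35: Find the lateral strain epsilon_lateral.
Model: a linearly elastic bar under uniaxial load, so epsilon_lateral = -nu·epsilon_axial.
Substitute:
  epsilon_lateral = -(0.35 × 0.0009254)
  epsilon_lateral = -0.0003239
Final answer: epsilon_lateral = -0.0003239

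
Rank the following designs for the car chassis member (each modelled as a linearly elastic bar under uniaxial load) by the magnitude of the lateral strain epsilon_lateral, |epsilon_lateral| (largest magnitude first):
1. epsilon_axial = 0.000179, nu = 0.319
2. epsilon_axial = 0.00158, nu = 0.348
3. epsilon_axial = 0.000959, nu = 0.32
Model: a linearly elastic bar under uniaxial load, so epsilon_lateral = -nu·epsilon_axial (SI units).
  Case 1: epsilon_lateral = -(0.319 × 0.000179) = -5.71 × 10⁻⁵
  Case 2: epsilon_lateral = -(0.348 × 0.00158) = -0.0005498
  Case 3: epsilon_lateral = -(0.32 × 0.000959) = -0.0003069
Ordering by |epsilon_lateral|: 0.0005498 (case 2) > 0.0003069 (case 3) > 5.71 × 10⁻⁵ (case 1)
Final answer: 2, 3, 1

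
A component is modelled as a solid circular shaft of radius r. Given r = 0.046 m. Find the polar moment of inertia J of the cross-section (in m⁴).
Model: a solid circular shaft of radius r, so J = (π·r^4) / 2.
Substitute:
  J = (π × 0.046^4) / 2
  J = 7.033 × 10⁻⁶ m⁴
Final answer: J = 7.033 × 10⁻⁶ m⁴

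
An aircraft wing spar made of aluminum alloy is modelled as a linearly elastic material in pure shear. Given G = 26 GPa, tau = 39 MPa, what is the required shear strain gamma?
Model: a linearly elastic material in pure shear, so tau = G·gamma.
Solve for gamma: gamma = tau / G.
Convert to SI units:
  G = 26 GPa = 2.6 × 10¹⁰ Pa
  tau = 39 MPa = 3.9 × 10⁷ Pa
Substitute:
  gamma = (3.9 × 10⁷) / (2.6 × 10¹⁰)
  gamma = 0.0015
Final answer: gamma = 0.0015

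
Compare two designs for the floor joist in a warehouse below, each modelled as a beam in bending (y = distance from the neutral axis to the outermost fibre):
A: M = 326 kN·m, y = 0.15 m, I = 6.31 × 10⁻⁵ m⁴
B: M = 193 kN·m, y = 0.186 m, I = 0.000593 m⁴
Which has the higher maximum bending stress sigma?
Model: a beam in bending (y = distance from the neutral axis to the outermost fibre), so sigma = (M·y) / I (SI units).
  A: sigma = (326000 × 0.15) / (6.31 × 10⁻⁵) = 7.75 × 10⁸ Pa = 775 MPa
  B: sigma = (193000 × 0.186) / 0.000593 = 6.054 × 10⁷ Pa = 60.54 MPa
775 MPa > 60.54 MPa, so A is larger.
Final answer: A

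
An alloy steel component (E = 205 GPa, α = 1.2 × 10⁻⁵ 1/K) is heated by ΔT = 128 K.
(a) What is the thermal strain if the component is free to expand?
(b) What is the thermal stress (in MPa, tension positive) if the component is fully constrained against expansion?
(a) Free thermal strain ε_th = α·ΔT = (1.2 × 10⁻⁵) × 128 = 0.001536
(b) Fully constrained, the expansion is suppressed, so σ = -E·α·ΔT. Convert E = 205 GPa = 2.05 × 10¹¹ Pa.
  σ = -(2.05 × 10¹¹) × (1.2 × 10⁻⁵) × 128 = -3.149 × 10⁸ Pa = -314.9 MPa (compressive)
Final answer: (a) ε_th = 0.001536, (b) σ = -314.9 MPa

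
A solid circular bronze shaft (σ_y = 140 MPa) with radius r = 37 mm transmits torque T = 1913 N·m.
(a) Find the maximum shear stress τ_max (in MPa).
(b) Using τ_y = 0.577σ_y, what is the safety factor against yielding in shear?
(a) For a solid circular shaft, τ_max = T·r/J with J = π·r^4/2, i.e. τ_max = 2·T / (π·r^3). Convert r = 37 mm = 0.037 m.
  τ_max = (2 × 1913) / (π × 0.037^3) = 2.404 × 10⁷ Pa = 24.04 MPa
(b) τ_y = 0.577 × 140 = 80.78 MPa
  SF = τ_y/τ_max = 80.78 / 24.04 = 3.36
Final answer: (a) τ_max = 24.04 MPa, (b) SF = 3.36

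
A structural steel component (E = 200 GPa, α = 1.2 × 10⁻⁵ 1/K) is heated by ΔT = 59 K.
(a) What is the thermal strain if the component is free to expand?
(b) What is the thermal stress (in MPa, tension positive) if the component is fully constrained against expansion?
(a) Free thermal strain ε_th = α·ΔT = (1.2 × 10⁻⁵) × 59 = 0.000708
(b) Fully constrained, the expansion is suppressed, so σ = -E·α·ΔT. Convert E = 200 GPa = 2 × 10¹¹ Pa.
  σ = -(2 × 10¹¹) × (1.2 × 10⁻⁵) × 59 = -1.416 × 10⁸ Pa = -141.6 MPa (compressive)
Final answer: (a) ε_th = 0.000708, (b) σ = -141.6 MPa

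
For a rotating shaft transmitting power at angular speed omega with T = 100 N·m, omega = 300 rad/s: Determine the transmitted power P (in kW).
Model: a rotating shaft transmitting power at angular speed omega, so P = T·omega.
Substitute:
  P = 100 × 300
  P = 30000 W
Convert: P = 30000 W = 30 kW
Final answer: P = 30 kW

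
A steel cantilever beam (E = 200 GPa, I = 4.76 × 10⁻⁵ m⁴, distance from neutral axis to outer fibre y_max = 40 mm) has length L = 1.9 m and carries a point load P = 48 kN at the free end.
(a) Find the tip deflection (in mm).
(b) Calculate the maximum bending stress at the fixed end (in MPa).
(a) Tip deflection of a cantilever with an end point load: δ = P·L^3 / (3·E·I). Convert P = 48 kN = 48000 N, E = 200 GPa = 2 × 10¹¹ Pa.
  δ = (48000 × 1.9^3) / (3 × (2 × 10¹¹) × (4.76 × 10⁻⁵)) = 0.01153 m = 11.53 mm
(b) Maximum bending moment at the fixed end: M = P·L = 48000 × 1.9 = 91200 N·m. Convert y_max = 40 mm = 0.04 m.
  σ = M·y_max / I = (91200 × 0.04) / (4.76 × 10⁻⁵) = 7.664 × 10⁷ Pa = 76.64 MPa
Final answer: (a) δ = 11.53 mm, (b) σ = 76.64 MPa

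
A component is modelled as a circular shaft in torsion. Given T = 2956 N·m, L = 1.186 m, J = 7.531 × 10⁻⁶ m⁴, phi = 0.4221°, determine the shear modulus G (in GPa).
Model: a circular shaft in torsion, so phi = (T·L) / (G·J).
Solve for G: G = (T·L) / (phi·J).
Convert to SI units:
  phi = 0.4221° = 0.007367 rad
Substitute:
  G = (2956 × 1.186) / (0.007367 × (7.531 × 10⁻⁶))
  G = 6.319 × 10¹⁰ Pa
Convert: G = 6.319 × 10¹⁰ Pa = 63.19 GPa
Final answer: G = 63.19 GPa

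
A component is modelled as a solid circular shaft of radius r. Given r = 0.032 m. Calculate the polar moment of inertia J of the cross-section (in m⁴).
Model: a solid circular shaft of radius r, so J = (π·r^4) / 2.
Substitute:
  J = (π × 0.032^4) / 2
  J = 1.647 × 10⁻⁶ m⁴
Final answer: J = 1.647 × 10⁻⁶ m⁴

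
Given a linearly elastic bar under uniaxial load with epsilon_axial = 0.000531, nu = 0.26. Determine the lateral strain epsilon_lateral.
Model: a linearly elastic bar under uniaxial load, so epsilon_lateral = -nu·epsilon_axial.
Substitute:
  epsilon_lateral = -(0.26 × 0.000531)
  epsilon_lateral = -0.0001381
Final answer: epsilon_lateral = -0.0001381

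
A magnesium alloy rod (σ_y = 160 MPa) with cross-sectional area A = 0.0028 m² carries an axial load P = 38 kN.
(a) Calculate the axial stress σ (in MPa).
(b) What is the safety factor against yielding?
(a) Axial stress σ = P/A. Convert P = 38 kN = 38000 N.
  σ = 38000 / 0.0028 = 1.357 × 10⁷ Pa = 13.57 MPa
(b) Safety factor SF = σ_y/σ = 160 / 13.57 = 11.79
Final answer: (a) σ = 13.57 MPa, (b) SF = 11.79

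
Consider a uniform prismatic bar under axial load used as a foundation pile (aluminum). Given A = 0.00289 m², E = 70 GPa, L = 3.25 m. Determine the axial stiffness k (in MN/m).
Model: a uniform prismatic bar under axial load, so k = (A·E) / L.
Convert to SI units:
  E = 70 GPa = 7 × 10¹⁰ Pa
Substitute:
  k = (0.00289 × (7 × 10¹⁰)) / 3.25
  k = 6.225 × 10⁷ N/m
Convert: k = 6.225 × 10⁷ N/m = 62.25 MN/m
Final answer: k = 62.25 MN/m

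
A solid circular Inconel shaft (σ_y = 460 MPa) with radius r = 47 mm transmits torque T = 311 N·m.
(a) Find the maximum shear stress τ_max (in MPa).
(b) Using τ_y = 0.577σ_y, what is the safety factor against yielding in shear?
(a) For a solid circular shaft, τ_max = T·r/J with J = π·r^4/2, i.e. τ_max = 2·T / (π·r^3). Convert r = 47 mm = 0.047 m.
  τ_max = (2 × 311) / (π × 0.047^3) = 1.907 × 10⁶ Pa = 1.907 MPa
(b) τ_y = 0.577 × 460 = 265.42 MPa
  SF = τ_y/τ_max = 265.42 / 1.907 = 139.2
Final answer: (a) τ_max = 1.907 MPa, (b) SF = 139.2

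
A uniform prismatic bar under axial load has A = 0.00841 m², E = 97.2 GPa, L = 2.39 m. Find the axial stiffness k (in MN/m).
Model: a uniform prismatic bar under axial load, so k = (A·E) / L.
Convert to SI units:
  E = 97.2 GPa = 9.72 × 10¹⁰ Pa
Substitute:
  k = (0.00841 × (9.72 × 10¹⁰)) / 2.39
  k = 3.42 × 10⁸ N/m
Convert: k = 3.42 × 10⁸ N/m = 342 MN/m
Final answer: k = 342 MN/m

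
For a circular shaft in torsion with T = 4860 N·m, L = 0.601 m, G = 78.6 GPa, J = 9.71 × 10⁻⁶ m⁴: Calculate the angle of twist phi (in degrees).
Model: a circular shaft in torsion, so phi = (T·L) / (G·J).
Convert to SI units:
  G = 78.6 GPa = 7.86 × 10¹⁰ Pa
Substitute:
  phi = (4860 × 0.601) / ((7.86 × 10¹⁰) × (9.71 × 10⁻⁶))
  phi = 0.003827 rad
Convert to degrees: phi = 0.003827 × 180/π = 0.2193°
Final answer: phi = 0.2193°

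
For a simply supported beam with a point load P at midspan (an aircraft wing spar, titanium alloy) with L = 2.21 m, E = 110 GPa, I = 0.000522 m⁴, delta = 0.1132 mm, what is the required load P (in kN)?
Model: a simply supported beam with a point load P at midspan, so delta = (P·L^3) / (48·E·I).
Solve for P: P = (48·delta·E·I) / L^3.
Convert to SI units:
  E = 110 GPa = 1.1 × 10¹¹ Pa
  delta = 0.1132 mm = 0.0001132 m
Substitute:
  P = (48 × 0.0001132 × (1.1 × 10¹¹) × 0.000522) / 2.21^3
  P = 28910 N
Convert: P = 28910 N = 28.91 kN
Final answer: P = 28.91 kN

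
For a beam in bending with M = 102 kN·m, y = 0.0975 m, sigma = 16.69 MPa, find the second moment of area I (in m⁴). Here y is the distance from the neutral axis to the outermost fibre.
Model: a beam in bending, so sigma = (M·y) / I.
Solve for I: I = (M·y) / sigma.
Convert to SI units:
  M = 102 kN·m = 102000 N·m
  sigma = 16.69 MPa = 1.669 × 10⁷ Pa
Substitute:
  I = (102000 × 0.0975) / (1.669 × 10⁷)
  I = 0.0005959 m⁴
Final answer: I = 0.0005959 m⁴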